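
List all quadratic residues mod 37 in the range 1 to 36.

Square k = 1,…,18 (k and 37−k give the same square):
1²=1, 2²=4, 3²=9, 4²=16, 5²=25, 6²=36, 7²≡12, 8²≡27, 9²≡7, 10²≡26, 11²≡10, 12²≡33, 13²≡21, 14²≡11, 15²≡3, 16²≡34, 17²≡30, 18²≡28 (mod 37).
So the quadratic residues mod 37 are {1, 3, 4, 7, 9, 10, 11, 12, 16, 21, 25, 26, 27, 28, 30, 33, 34, 36}.

1,3,4,7,9,10,11,12,16,21,25,26,27,28,30,33,34,36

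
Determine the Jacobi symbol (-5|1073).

First reduce: -5 ≡ 1068 (mod 1073).
Pull out 2^2: since 1073 ≡ 1 (mod 8), (2/1073) = +1, so (2/1073)^2 = +1.
Reciprocity: 267 ≡ 3 and 1073 ≡ 1 (mod 4), so (267/1073) = +(1073/267).
Reduce top mod 267: now compute (5/267).
Reciprocity: 5 ≡ 1 and 267 ≡ 3 (mod 4), so (5/267) = +(267/5).
Reduce top mod 5: now compute (2/5).
Pull out 2: since 5 ≡ 5 (mod 8), (2/5) = -1.
Reached (1/5) = 1. Collecting the sign flips along the way, the symbol is -1.

-1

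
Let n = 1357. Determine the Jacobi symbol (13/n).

Reciprocity: 13 ≡ 1 and 1357 ≡ 1 (mod 4), so (13/1357) = +(1357/13).
Reduce top mod 13: now compute (5/13).
Reciprocity: 5 ≡ 1 and 13 ≡ 1 (mod 4), so (5/13) = +(13/5).
Reduce top mod 5: now compute (3/5).
Reciprocity: 3 ≡ 3 and 5 ≡ 1 (mod 4), so (3/5) = +(5/3).
Reduce top mod 3: now compute (2/3).
Pull out 2: since 3 ≡ 3 (mod 8), (2/3) = -1.
Reached (1/3) = 1. Collecting the sign flips along the way, the symbol is -1.

-1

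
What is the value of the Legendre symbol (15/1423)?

Reciprocity: 15 ≡ 3 and 1423 ≡ 3 (mod 4), so (15/1423) = −(1423/15).
Reduce top mod 15: now compute (13/15).
Reciprocity: 13 ≡ 1 and 15 ≡ 3 (mod 4), so (13/15) = +(15/13).
Reduce top mod 13: now compute (2/13).
Pull out 2: since 13 ≡ 5 (mod 8), (2/13) = -1.
Reached (1/13) = 1. Collecting the sign flips along the way, the symbol is +1.

1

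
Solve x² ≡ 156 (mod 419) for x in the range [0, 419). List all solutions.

72, 347

Since 419 ≡ 3 (mod 4), a square root of 156 is 156^((419+1)/4) = 156^105 mod 419.
Repeated squaring: 156^2≡34, 156^4≡318, 156^8≡145, 156^16≡75, 156^32≡178, 156^64≡259 (mod 419).
156^105 = 156^(64+32+8+1) ≡ 347 (mod 419).
Check: 347² = 120409 ≡ 156 (mod 419). The two roots are 72 and 347.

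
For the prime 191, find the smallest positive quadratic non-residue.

7

(2/191) = +1, so 2 is a residue.
(3/191) = +1, so 3 is a residue.
(4/191) = +1, so 4 is a residue.
(5/191) = +1, so 5 is a residue.
(6/191) = +1, so 6 is a residue.
(7/191) = −1, so 7 is the smallest positive non-residue mod 191.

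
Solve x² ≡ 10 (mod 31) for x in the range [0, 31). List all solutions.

14, 17

Since 31 ≡ 3 (mod 4), a square root of 10 is 10^((31+1)/4) = 10^8 mod 31.
Repeated squaring: 10^2≡7, 10^4≡18, 10^8≡14 (mod 31).
10^8 = 10^(8) ≡ 14 (mod 31).
Check: 14² = 196 ≡ 10 (mod 31). The two roots are 14 and 17.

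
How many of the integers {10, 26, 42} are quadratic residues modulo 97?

0

(10/97) = -1 → non-residue.
(26/97) = -1 → non-residue.
(42/97) = -1 → non-residue.
Total quadratic residues among the 3: 0.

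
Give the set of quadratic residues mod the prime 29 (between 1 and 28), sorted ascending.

Square k = 1,…,14 (k and 29−k give the same square):
1²=1, 2²=4, 3²=9, 4²=16, 5²=25, 6²≡7, 7²≡20, 8²≡6, 9²≡23, 10²≡13, 11²≡5, 12²≡28, 13²≡24, 14²≡22 (mod 29).
So the quadratic residues mod 29 are {1, 4, 5, 6, 7, 9, 13, 16, 20, 22, 23, 24, 25, 28}.

1 4 5 6 7 9 13 16 20 22 23 24 25 28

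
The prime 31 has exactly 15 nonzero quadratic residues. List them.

Square k = 1,…,15 (k and 31−k give the same square):
1²=1, 2²=4, 3²=9, 4²=16, 5²=25, 6²≡5, 7²≡18, 8²≡2, 9²≡19, 10²≡7, 11²≡28, 12²≡20, 13²≡14, 14²≡10, 15²≡8 (mod 31).
So the quadratic residues mod 31 are {1, 2, 4, 5, 7, 8, 9, 10, 14, 16, 18, 19, 20, 25, 28}.

1 2 4 5 7 8 9 10 14 16 18 19 20 25 28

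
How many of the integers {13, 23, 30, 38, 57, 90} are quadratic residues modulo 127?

3

(13/127) = +1 → QR.
(23/127) = -1 → non-residue.
(30/127) = +1 → QR.
(38/127) = +1 → QR.
(57/127) = -1 → non-residue.
(90/127) = -1 → non-residue.
Total quadratic residues among the 6: 3.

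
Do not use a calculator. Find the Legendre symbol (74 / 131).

1

Pull out 2: since 131 ≡ 3 (mod 8), (2/131) = -1.
Reciprocity: 37 ≡ 1 and 131 ≡ 3 (mod 4), so (37/131) = +(131/37).
Reduce top mod 37: now compute (20/37).
Pull out 2^2: since 37 ≡ 5 (mod 8), (2/37) = -1, so (2/37)^2 = +1.
Reciprocity: 5 ≡ 1 and 37 ≡ 1 (mod 4), so (5/37) = +(37/5).
Reduce top mod 5: now compute (2/5).
Pull out 2: since 5 ≡ 5 (mod 8), (2/5) = -1.
Reached (1/5) = 1. Collecting the sign flips along the way, the symbol is +1.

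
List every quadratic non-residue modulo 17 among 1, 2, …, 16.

Square k = 1,…,8 (k and 17−k give the same square):
1²=1, 2²=4, 3²=9, 4²=16, 5²≡8, 6²≡2, 7²≡15, 8²≡13 (mod 17).
The residues are {1, 2, 4, 8, 9, 13, 15, 16}; the non-residues are the remaining 8 nonzero classes.

3 5 6 7 10 11 12 14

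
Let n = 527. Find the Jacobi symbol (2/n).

Pull out 2: since 527 ≡ 7 (mod 8), (2/527) = +1.
Reached (1/527) = 1. Collecting the sign flips along the way, the symbol is +1.

1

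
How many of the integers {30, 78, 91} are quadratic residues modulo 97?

(30/97) = -1 → non-residue.
(78/97) = -1 → non-residue.
(91/97) = +1 → QR.
Total quadratic residues among the 3: 1.

1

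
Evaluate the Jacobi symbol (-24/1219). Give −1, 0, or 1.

-1

First reduce: -24 ≡ 1195 (mod 1219).
Reciprocity: 1195 ≡ 3 and 1219 ≡ 3 (mod 4), so (1195/1219) = −(1219/1195).
Reduce top mod 1195: now compute (24/1195).
Pull out 2^3: since 1195 ≡ 3 (mod 8), (2/1195) = -1, so (2/1195)^3 = -1.
Reciprocity: 3 ≡ 3 and 1195 ≡ 3 (mod 4), so (3/1195) = −(1195/3).
Reduce top mod 3: now compute (1/3).
Reached (1/3) = 1. Collecting the sign flips along the way, the symbol is -1.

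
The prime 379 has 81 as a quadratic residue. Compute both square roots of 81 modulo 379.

9, 370

Since 379 ≡ 3 (mod 4), a square root of 81 is 81^((379+1)/4) = 81^95 mod 379.
Repeated squaring: 81^2≡118, 81^4≡280, 81^8≡326, 81^16≡156, 81^32≡80, 81^64≡336 (mod 379).
81^95 = 81^(64+16+8+4+2+1) ≡ 9 (mod 379).
Check: 9² = 81 ≡ 81 (mod 379). The two roots are 9 and 370.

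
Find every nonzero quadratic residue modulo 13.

Square k = 1,…,6 (k and 13−k give the same square):
1²=1, 2²=4, 3²=9, 4²≡3, 5²≡12, 6²≡10 (mod 13).
So the quadratic residues mod 13 are {1, 3, 4, 9, 10, 12}.

1 3 4 9 10 12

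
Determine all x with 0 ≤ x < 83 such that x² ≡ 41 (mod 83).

37, 46

Since 83 ≡ 3 (mod 4), a square root of 41 is 41^((83+1)/4) = 41^21 mod 83.
Repeated squaring: 41^2≡21, 41^4≡26, 41^8≡12, 41^16≡61 (mod 83).
41^21 = 41^(16+4+1) ≡ 37 (mod 83).
Check: 37² = 1369 ≡ 41 (mod 83). The two roots are 37 and 46.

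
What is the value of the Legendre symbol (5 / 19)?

1

Reciprocity: 5 ≡ 1 and 19 ≡ 3 (mod 4), so (5/19) = +(19/5).
Reduce top mod 5: now compute (4/5).
Pull out 2^2: since 5 ≡ 5 (mod 8), (2/5) = -1, so (2/5)^2 = +1.
Reached (1/5) = 1. Collecting the sign flips along the way, the symbol is +1.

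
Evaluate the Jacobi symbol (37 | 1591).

0

Reciprocity: 37 ≡ 1 and 1591 ≡ 3 (mod 4), so (37/1591) = +(1591/37).
Reduce top mod 37: now compute (0/37).
Top reduces to 0: gcd > 1, so the symbol is 0.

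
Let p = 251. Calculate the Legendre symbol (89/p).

Euler's criterion: (89/251) ≡ 89^125 (mod 251).
89^2 ≡ 140 (mod 251)
89^4 ≡ 22 (mod 251)
89^8 ≡ 233 (mod 251)
89^16 ≡ 73 (mod 251)
89^32 ≡ 58 (mod 251)
89^64 ≡ 101 (mod 251)
89^125 = 89^(64+32+16+8+4+1) ≡ 1 (mod 251).
Result is 1, so (89/251) = 1.

1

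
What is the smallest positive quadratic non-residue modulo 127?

3

(2/127) = +1, so 2 is a residue.
(3/127) = −1, so 3 is the smallest positive non-residue mod 127.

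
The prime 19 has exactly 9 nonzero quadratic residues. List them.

1, 4, 5, 6, 7, 9, 11, 16, 17

Square k = 1,…,9 (k and 19−k give the same square):
1²=1, 2²=4, 3²=9, 4²=16, 5²≡6, 6²≡17, 7²≡11, 8²≡7, 9²≡5 (mod 19).
So the quadratic residues mod 19 are {1, 4, 5, 6, 7, 9, 11, 16, 17}.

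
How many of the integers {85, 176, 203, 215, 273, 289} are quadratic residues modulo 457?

3

(85/457) = -1 → non-residue.
(176/457) = -1 → non-residue.
(203/457) = +1 → QR.
(215/457) = +1 → QR.
(273/457) = -1 → non-residue.
(289/457) = +1 → QR.
Total quadratic residues among the 6: 3.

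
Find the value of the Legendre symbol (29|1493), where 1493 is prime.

-1

Reciprocity: 29 ≡ 1 and 1493 ≡ 1 (mod 4), so (29/1493) = +(1493/29).
Reduce top mod 29: now compute (14/29).
Pull out 2: since 29 ≡ 5 (mod 8), (2/29) = -1.
Reciprocity: 7 ≡ 3 and 29 ≡ 1 (mod 4), so (7/29) = +(29/7).
Reduce top mod 7: now compute (1/7).
Reached (1/7) = 1. Collecting the sign flips along the way, the symbol is -1.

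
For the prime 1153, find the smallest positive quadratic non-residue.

(2/1153) = +1, so 2 is a residue.
(3/1153) = +1, so 3 is a residue.
(4/1153) = +1, so 4 is a residue.
(5/1153) = −1, so 5 is the smallest positive non-residue mod 1153.

5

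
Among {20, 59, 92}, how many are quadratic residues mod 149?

(20/149) = +1 → QR.
(59/149) = -1 → non-residue.
(92/149) = -1 → non-residue.
Total quadratic residues among the 3: 1.

1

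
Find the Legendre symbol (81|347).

Euler's criterion: (81/347) ≡ 81^173 (mod 347).
81^2 ≡ 315 (mod 347)
81^4 ≡ 330 (mod 347)
81^8 ≡ 289 (mod 347)
81^16 ≡ 241 (mod 347)
81^32 ≡ 132 (mod 347)
81^64 ≡ 74 (mod 347)
81^128 ≡ 271 (mod 347)
81^173 = 81^(128+32+8+4+1) ≡ 1 (mod 347).
Result is 1, so (81/347) = 1.

1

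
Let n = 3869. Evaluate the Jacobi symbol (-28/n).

First reduce: -28 ≡ 3841 (mod 3869).
Reciprocity: 3841 ≡ 1 and 3869 ≡ 1 (mod 4), so (3841/3869) = +(3869/3841).
Reduce top mod 3841: now compute (28/3841).
Pull out 2^2: since 3841 ≡ 1 (mod 8), (2/3841) = +1, so (2/3841)^2 = +1.
Reciprocity: 7 ≡ 3 and 3841 ≡ 1 (mod 4), so (7/3841) = +(3841/7).
Reduce top mod 7: now compute (5/7).
Reciprocity: 5 ≡ 1 and 7 ≡ 3 (mod 4), so (5/7) = +(7/5).
Reduce top mod 5: now compute (2/5).
Pull out 2: since 5 ≡ 5 (mod 8), (2/5) = -1.
Reached (1/5) = 1. Collecting the sign flips along the way, the symbol is -1.

-1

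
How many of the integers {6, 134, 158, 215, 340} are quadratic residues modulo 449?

(6/449) = -1 → non-residue.
(134/449) = +1 → QR.
(158/449) = -1 → non-residue.
(215/449) = -1 → non-residue.
(340/449) = -1 → non-residue.
Total quadratic residues among the 5: 1.

1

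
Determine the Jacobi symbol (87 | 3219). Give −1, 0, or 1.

0

Reciprocity: 87 ≡ 3 and 3219 ≡ 3 (mod 4), so (87/3219) = −(3219/87).
Reduce top mod 87: now compute (0/87).
Top reduces to 0: gcd > 1, so the symbol is 0.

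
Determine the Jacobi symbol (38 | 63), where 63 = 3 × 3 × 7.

-1

Pull out 2: since 63 ≡ 7 (mod 8), (2/63) = +1.
Reciprocity: 19 ≡ 3 and 63 ≡ 3 (mod 4), so (19/63) = −(63/19).
Reduce top mod 19: now compute (6/19).
Pull out 2: since 19 ≡ 3 (mod 8), (2/19) = -1.
Reciprocity: 3 ≡ 3 and 19 ≡ 3 (mod 4), so (3/19) = −(19/3).
Reduce top mod 3: now compute (1/3).
Reached (1/3) = 1. Collecting the sign flips along the way, the symbol is -1.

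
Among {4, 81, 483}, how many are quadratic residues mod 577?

2

(4/577) = +1 → QR.
(81/577) = +1 → QR.
(483/577) = -1 → non-residue.
Total quadratic residues among the 3: 2.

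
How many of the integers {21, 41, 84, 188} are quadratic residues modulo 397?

(21/397) = -1 → non-residue.
(41/397) = -1 → non-residue.
(84/397) = -1 → non-residue.
(188/397) = +1 → QR.
Total quadratic residues among the 4: 1.

1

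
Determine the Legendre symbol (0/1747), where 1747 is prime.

0

Top reduces to 0: gcd > 1, so the symbol is 0.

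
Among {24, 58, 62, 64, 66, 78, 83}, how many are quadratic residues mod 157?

(24/157) = -1 → non-residue.
(58/157) = +1 → QR.
(62/157) = -1 → non-residue.
(64/157) = +1 → QR.
(66/157) = -1 → non-residue.
(78/157) = -1 → non-residue.
(83/157) = -1 → non-residue.
Total quadratic residues among the 7: 2.

2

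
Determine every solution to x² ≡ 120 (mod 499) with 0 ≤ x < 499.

46, 453

Since 499 ≡ 3 (mod 4), a square root of 120 is 120^((499+1)/4) = 120^125 mod 499.
Repeated squaring: 120^2≡428, 120^4≡51, 120^8≡106, 120^16≡258, 120^32≡197, 120^64≡386 (mod 499).
120^125 = 120^(64+32+16+8+4+1) ≡ 46 (mod 499).
Check: 46² = 2116 ≡ 120 (mod 499). The two roots are 46 and 453.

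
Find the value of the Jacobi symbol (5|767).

Reciprocity: 5 ≡ 1 and 767 ≡ 3 (mod 4), so (5/767) = +(767/5).
Reduce top mod 5: now compute (2/5).
Pull out 2: since 5 ≡ 5 (mod 8), (2/5) = -1.
Reached (1/5) = 1. Collecting the sign flips along the way, the symbol is -1.

-1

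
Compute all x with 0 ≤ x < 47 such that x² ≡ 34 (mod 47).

9, 38

Since 47 ≡ 3 (mod 4), a square root of 34 is 34^((47+1)/4) = 34^12 mod 47.
Repeated squaring: 34^2≡28, 34^4≡32, 34^8≡37 (mod 47).
34^12 = 34^(8+4) ≡ 9 (mod 47).
Check: 9² = 81 ≡ 34 (mod 47). The two roots are 9 and 38.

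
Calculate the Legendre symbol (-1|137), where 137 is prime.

First reduce: -1 ≡ 136 (mod 137).
Pull out 2^3: since 137 ≡ 1 (mod 8), (2/137) = +1, so (2/137)^3 = +1.
Reciprocity: 17 ≡ 1 and 137 ≡ 1 (mod 4), so (17/137) = +(137/17).
Reduce top mod 17: now compute (1/17).
Reached (1/17) = 1. Collecting the sign flips along the way, the symbol is +1.

1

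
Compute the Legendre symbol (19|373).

Reciprocity: 19 ≡ 3 and 373 ≡ 1 (mod 4), so (19/373) = +(373/19).
Reduce top mod 19: now compute (12/19).
Pull out 2^2: since 19 ≡ 3 (mod 8), (2/19) = -1, so (2/19)^2 = +1.
Reciprocity: 3 ≡ 3 and 19 ≡ 3 (mod 4), so (3/19) = −(19/3).
Reduce top mod 3: now compute (1/3).
Reached (1/3) = 1. Collecting the sign flips along the way, the symbol is -1.

-1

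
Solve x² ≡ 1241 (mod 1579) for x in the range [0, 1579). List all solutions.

638, 941

Since 1579 ≡ 3 (mod 4), a square root of 1241 is 1241^((1579+1)/4) = 1241^395 mod 1579.
Repeated squaring: 1241^2≡556, 1241^4≡1231, 1241^8≡1100, 1241^16≡486, 1241^32≡925, 1241^64≡1386, 1241^128≡932, 1241^256≡174 (mod 1579).
1241^395 = 1241^(256+128+8+2+1) ≡ 941 (mod 1579).
Check: 941² = 885481 ≡ 1241 (mod 1579). The two roots are 638 and 941.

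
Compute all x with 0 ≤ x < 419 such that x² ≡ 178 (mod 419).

75, 344

Since 419 ≡ 3 (mod 4), a square root of 178 is 178^((419+1)/4) = 178^105 mod 419.
Repeated squaring: 178^2≡259, 178^4≡41, 178^8≡5, 178^16≡25, 178^32≡206, 178^64≡117 (mod 419).
178^105 = 178^(64+32+8+1) ≡ 75 (mod 419).
Check: 75² = 5625 ≡ 178 (mod 419). The two roots are 75 and 344.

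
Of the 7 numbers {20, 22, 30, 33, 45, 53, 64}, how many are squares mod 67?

(20/67) = -1 → non-residue.
(22/67) = +1 → QR.
(30/67) = -1 → non-residue.
(33/67) = +1 → QR.
(45/67) = -1 → non-residue.
(53/67) = -1 → non-residue.
(64/67) = +1 → QR.
Total quadratic residues among the 7: 3.

3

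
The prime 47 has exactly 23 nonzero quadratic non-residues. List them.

5 10 11 13 15 19 20 22 23 26 29 30 31 33 35 38 39 40 41 43 44 45 46

Square k = 1,…,23 (k and 47−k give the same square):
1²=1, 2²=4, 3²=9, 4²=16, 5²=25, 6²=36, 7²≡2, 8²≡17, 9²≡34, 10²≡6, 11²≡27, 12²≡3, 13²≡28, 14²≡8, 15²≡37, 16²≡21, 17²≡7, 18²≡42, 19²≡32, 20²≡24, 21²≡18, 22²≡14, 23²≡12 (mod 47).
The residues are {1, 2, 3, 4, 6, 7, 8, 9, 12, 14, 16, 17, 18, 21, 24, 25, 27, 28, 32, 34, 36, 37, 42}; the non-residues are the remaining 23 nonzero classes.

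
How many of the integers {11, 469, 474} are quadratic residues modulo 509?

1

(11/509) = +1 → QR.
(469/509) = -1 → non-residue.
(474/509) = -1 → non-residue.
Total quadratic residues among the 3: 1.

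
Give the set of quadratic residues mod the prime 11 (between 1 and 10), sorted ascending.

Square k = 1,…,5 (k and 11−k give the same square):
1²=1, 2²=4, 3²=9, 4²≡5, 5²≡3 (mod 11).
So the quadratic residues mod 11 are {1, 3, 4, 5, 9}.

1, 3, 4, 5, 9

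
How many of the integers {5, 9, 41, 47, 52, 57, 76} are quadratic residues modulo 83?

2

(5/83) = -1 → non-residue.
(9/83) = +1 → QR.
(41/83) = +1 → QR.
(47/83) = -1 → non-residue.
(52/83) = -1 → non-residue.
(57/83) = -1 → non-residue.
(76/83) = -1 → non-residue.
Total quadratic residues among the 7: 2.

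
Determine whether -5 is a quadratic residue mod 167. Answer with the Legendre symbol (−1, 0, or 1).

Euler's criterion: (-5/167) ≡ 162^83 (mod 167).
162^2 ≡ 25 (mod 167)
162^4 ≡ 124 (mod 167)
162^8 ≡ 12 (mod 167)
162^16 ≡ 144 (mod 167)
162^32 ≡ 28 (mod 167)
162^64 ≡ 116 (mod 167)
162^83 = 162^(64+16+2+1) ≡ 1 (mod 167).
Result is 1, so (-5/167) = 1.

1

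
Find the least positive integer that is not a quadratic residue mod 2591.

(2/2591) = +1, so 2 is a residue.
(3/2591) = +1, so 3 is a residue.
(4/2591) = +1, so 4 is a residue.
(5/2591) = +1, so 5 is a residue.
(6/2591) = +1, so 6 is a residue.
(7/2591) = −1, so 7 is the smallest positive non-residue mod 2591.

7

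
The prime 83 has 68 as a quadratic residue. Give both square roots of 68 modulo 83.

Since 83 ≡ 3 (mod 4), a square root of 68 is 68^((83+1)/4) = 68^21 mod 83.
Repeated squaring: 68^2≡59, 68^4≡78, 68^8≡25, 68^16≡44 (mod 83).
68^21 = 68^(16+4+1) ≡ 63 (mod 83).
Check: 63² = 3969 ≡ 68 (mod 83). The two roots are 20 and 63.

20, 63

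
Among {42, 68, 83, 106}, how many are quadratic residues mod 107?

(42/107) = +1 → QR.
(68/107) = -1 → non-residue.
(83/107) = +1 → QR.
(106/107) = -1 → non-residue.
Total quadratic residues among the 4: 2.

2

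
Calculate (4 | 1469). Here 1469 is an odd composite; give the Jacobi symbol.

1

Pull out 2^2: since 1469 ≡ 5 (mod 8), (2/1469) = -1, so (2/1469)^2 = +1.
Reached (1/1469) = 1. Collecting the sign flips along the way, the symbol is +1.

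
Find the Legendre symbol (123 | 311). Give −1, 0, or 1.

-1

Reciprocity: 123 ≡ 3 and 311 ≡ 3 (mod 4), so (123/311) = −(311/123).
Reduce top mod 123: now compute (65/123).
Reciprocity: 65 ≡ 1 and 123 ≡ 3 (mod 4), so (65/123) = +(123/65).
Reduce top mod 65: now compute (58/65).
Pull out 2: since 65 ≡ 1 (mod 8), (2/65) = +1.
Reciprocity: 29 ≡ 1 and 65 ≡ 1 (mod 4), so (29/65) = +(65/29).
Reduce top mod 29: now compute (7/29).
Reciprocity: 7 ≡ 3 and 29 ≡ 1 (mod 4), so (7/29) = +(29/7).
Reduce top mod 7: now compute (1/7).
Reached (1/7) = 1. Collecting the sign flips along the way, the symbol is -1.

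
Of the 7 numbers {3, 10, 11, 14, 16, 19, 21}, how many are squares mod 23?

(3/23) = +1 → QR.
(10/23) = -1 → non-residue.
(11/23) = -1 → non-residue.
(14/23) = -1 → non-residue.
(16/23) = +1 → QR.
(19/23) = -1 → non-residue.
(21/23) = -1 → non-residue.
Total quadratic residues among the 7: 2.

2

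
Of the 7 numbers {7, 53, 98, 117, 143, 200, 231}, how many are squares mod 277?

2

(7/277) = +1 → QR.
(53/277) = -1 → non-residue.
(98/277) = -1 → non-residue.
(117/277) = +1 → QR.
(143/277) = -1 → non-residue.
(200/277) = -1 → non-residue.
(231/277) = -1 → non-residue.
Total quadratic residues among the 7: 2.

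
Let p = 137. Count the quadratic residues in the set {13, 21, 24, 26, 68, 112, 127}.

2

(13/137) = -1 → non-residue.
(21/137) = -1 → non-residue.
(24/137) = -1 → non-residue.
(26/137) = -1 → non-residue.
(68/137) = +1 → QR.
(112/137) = +1 → QR.
(127/137) = -1 → non-residue.
Total quadratic residues among the 7: 2.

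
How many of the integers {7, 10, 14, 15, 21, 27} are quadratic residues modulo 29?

1

(7/29) = +1 → QR.
(10/29) = -1 → non-residue.
(14/29) = -1 → non-residue.
(15/29) = -1 → non-residue.
(21/29) = -1 → non-residue.
(27/29) = -1 → non-residue.
Total quadratic residues among the 6: 1.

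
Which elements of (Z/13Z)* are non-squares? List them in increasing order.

Square k = 1,…,6 (k and 13−k give the same square):
1²=1, 2²=4, 3²=9, 4²≡3, 5²≡12, 6²≡10 (mod 13).
The residues are {1, 3, 4, 9, 10, 12}; the non-residues are the remaining 6 nonzero classes.

2 5 6 7 8 11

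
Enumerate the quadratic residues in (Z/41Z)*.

1,2,4,5,8,9,10,16,18,20,21,23,25,31,32,33,36,37,39,40

Square k = 1,…,20 (k and 41−k give the same square):
1²=1, 2²=4, 3²=9, 4²=16, 5²=25, 6²=36, 7²≡8, 8²≡23, 9²≡40, 10²≡18, 11²≡39, 12²≡21, 13²≡5, 14²≡32, 15²≡20, 16²≡10, 17²≡2, 18²≡37, 19²≡33, 20²≡31 (mod 41).
So the quadratic residues mod 41 are {1, 2, 4, 5, 8, 9, 10, 16, 18, 20, 21, 23, 25, 31, 32, 33, 36, 37, 39, 40}.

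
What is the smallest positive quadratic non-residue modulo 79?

(2/79) = +1, so 2 is a residue.
(3/79) = −1, so 3 is the smallest positive non-residue mod 79.

3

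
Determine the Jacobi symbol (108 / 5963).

1

Pull out 2^2: since 5963 ≡ 3 (mod 8), (2/5963) = -1, so (2/5963)^2 = +1.
Reciprocity: 27 ≡ 3 and 5963 ≡ 3 (mod 4), so (27/5963) = −(5963/27).
Reduce top mod 27: now compute (23/27).
Reciprocity: 23 ≡ 3 and 27 ≡ 3 (mod 4), so (23/27) = −(27/23).
Reduce top mod 23: now compute (4/23).
Pull out 2^2: since 23 ≡ 7 (mod 8), (2/23) = +1, so (2/23)^2 = +1.
Reached (1/23) = 1. Collecting the sign flips along the way, the symbol is +1.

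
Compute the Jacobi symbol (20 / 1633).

-1

Pull out 2^2: since 1633 ≡ 1 (mod 8), (2/1633) = +1, so (2/1633)^2 = +1.
Reciprocity: 5 ≡ 1 and 1633 ≡ 1 (mod 4), so (5/1633) = +(1633/5).
Reduce top mod 5: now compute (3/5).
Reciprocity: 3 ≡ 3 and 5 ≡ 1 (mod 4), so (3/5) = +(5/3).
Reduce top mod 3: now compute (2/3).
Pull out 2: since 3 ≡ 3 (mod 8), (2/3) = -1.
Reached (1/3) = 1. Collecting the sign flips along the way, the symbol is -1.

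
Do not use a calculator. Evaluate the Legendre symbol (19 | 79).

Euler's criterion: (19/79) ≡ 19^39 (mod 79).
19^2 ≡ 45 (mod 79)
19^4 ≡ 50 (mod 79)
19^8 ≡ 51 (mod 79)
19^16 ≡ 73 (mod 79)
19^32 ≡ 36 (mod 79)
19^39 = 19^(32+4+2+1) ≡ 1 (mod 79).
Result is 1, so (19/79) = 1.

1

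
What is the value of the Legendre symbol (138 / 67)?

First reduce: 138 ≡ 4 (mod 67).
Pull out 2^2: since 67 ≡ 3 (mod 8), (2/67) = -1, so (2/67)^2 = +1.
Reached (1/67) = 1. Collecting the sign flips along the way, the symbol is +1.

1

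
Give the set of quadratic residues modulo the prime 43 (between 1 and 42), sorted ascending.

1,4,6,9,10,11,13,14,15,16,17,21,23,24,25,31,35,36,38,40,41

Square k = 1,…,21 (k and 43−k give the same square):
1²=1, 2²=4, 3²=9, 4²=16, 5²=25, 6²=36, 7²≡6, 8²≡21, 9²≡38, 10²≡14, 11²≡35, 12²≡15, 13²≡40, 14²≡24, 15²≡10, 16²≡41, 17²≡31, 18²≡23, 19²≡17, 20²≡13, 21²≡11 (mod 43).
So the quadratic residues mod 43 are {1, 4, 6, 9, 10, 11, 13, 14, 15, 16, 17, 21, 23, 24, 25, 31, 35, 36, 38, 40, 41}.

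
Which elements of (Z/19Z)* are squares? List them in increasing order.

1,4,5,6,7,9,11,16,17

Square k = 1,…,9 (k and 19−k give the same square):
1²=1, 2²=4, 3²=9, 4²=16, 5²≡6, 6²≡17, 7²≡11, 8²≡7, 9²≡5 (mod 19).
So the quadratic residues mod 19 are {1, 4, 5, 6, 7, 9, 11, 16, 17}.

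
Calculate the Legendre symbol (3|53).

Reciprocity: 3 ≡ 3 and 53 ≡ 1 (mod 4), so (3/53) = +(53/3).
Reduce top mod 3: now compute (2/3).
Pull out 2: since 3 ≡ 3 (mod 8), (2/3) = -1.
Reached (1/3) = 1. Collecting the sign flips along the way, the symbol is -1.

-1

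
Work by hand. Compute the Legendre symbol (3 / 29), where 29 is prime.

-1

Euler's criterion: (3/29) ≡ 3^14 (mod 29).
3^2 ≡ 9 (mod 29)
3^4 ≡ 23 (mod 29)
3^8 ≡ 7 (mod 29)
3^14 = 3^(8+4+2) ≡ 28 (mod 29).
Result is 28 ≡ −1, so (3/29) = −1.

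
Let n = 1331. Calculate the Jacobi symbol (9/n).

Reciprocity: 9 ≡ 1 and 1331 ≡ 3 (mod 4), so (9/1331) = +(1331/9).
Reduce top mod 9: now compute (8/9).
Pull out 2^3: since 9 ≡ 1 (mod 8), (2/9) = +1, so (2/9)^3 = +1.
Reached (1/9) = 1. Collecting the sign flips along the way, the symbol is +1.

1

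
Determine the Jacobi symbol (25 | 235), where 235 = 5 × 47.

0

Reciprocity: 25 ≡ 1 and 235 ≡ 3 (mod 4), so (25/235) = +(235/25).
Reduce top mod 25: now compute (10/25).
Pull out 2: since 25 ≡ 1 (mod 8), (2/25) = +1.
Reciprocity: 5 ≡ 1 and 25 ≡ 1 (mod 4), so (5/25) = +(25/5).
Reduce top mod 5: now compute (0/5).
Top reduces to 0: gcd > 1, so the symbol is 0.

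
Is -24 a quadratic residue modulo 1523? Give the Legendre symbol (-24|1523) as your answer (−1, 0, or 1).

1

First reduce: -24 ≡ 1499 (mod 1523).
Reciprocity: 1499 ≡ 3 and 1523 ≡ 3 (mod 4), so (1499/1523) = −(1523/1499).
Reduce top mod 1499: now compute (24/1499).
Pull out 2^3: since 1499 ≡ 3 (mod 8), (2/1499) = -1, so (2/1499)^3 = -1.
Reciprocity: 3 ≡ 3 and 1499 ≡ 3 (mod 4), so (3/1499) = −(1499/3).
Reduce top mod 3: now compute (2/3).
Pull out 2: since 3 ≡ 3 (mod 8), (2/3) = -1.
Reached (1/3) = 1. Collecting the sign flips along the way, the symbol is +1.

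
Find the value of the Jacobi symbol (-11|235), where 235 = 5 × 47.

First reduce: -11 ≡ 224 (mod 235).
Pull out 2^5: since 235 ≡ 3 (mod 8), (2/235) = -1, so (2/235)^5 = -1.
Reciprocity: 7 ≡ 3 and 235 ≡ 3 (mod 4), so (7/235) = −(235/7).
Reduce top mod 7: now compute (4/7).
Pull out 2^2: since 7 ≡ 7 (mod 8), (2/7) = +1, so (2/7)^2 = +1.
Reached (1/7) = 1. Collecting the sign flips along the way, the symbol is +1.

1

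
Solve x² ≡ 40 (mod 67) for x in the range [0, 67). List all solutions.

Since 67 ≡ 3 (mod 4), a square root of 40 is 40^((67+1)/4) = 40^17 mod 67.
Repeated squaring: 40^2≡59, 40^4≡64, 40^8≡9, 40^16≡14 (mod 67).
40^17 = 40^(16+1) ≡ 24 (mod 67).
Check: 24² = 576 ≡ 40 (mod 67). The two roots are 24 and 43.

24, 43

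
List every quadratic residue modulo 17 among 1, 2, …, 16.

Square k = 1,…,8 (k and 17−k give the same square):
1²=1, 2²=4, 3²=9, 4²=16, 5²≡8, 6²≡2, 7²≡15, 8²≡13 (mod 17).
So the quadratic residues mod 17 are {1, 2, 4, 8, 9, 13, 15, 16}.

1, 2, 4, 8, 9, 13, 15, 16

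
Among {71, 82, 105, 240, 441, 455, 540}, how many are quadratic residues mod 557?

(71/557) = +1 → QR.
(82/557) = +1 → QR.
(105/557) = +1 → QR.
(240/557) = +1 → QR.
(441/557) = +1 → QR.
(455/557) = +1 → QR.
(540/557) = +1 → QR.
Total quadratic residues among the 7: 7.

7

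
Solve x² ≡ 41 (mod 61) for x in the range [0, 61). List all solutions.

61 ≡ 1 (mod 4), so we find a root by search.
Trying successive values, 23² = 529 ≡ 41 (mod 61). The other root is 61 − 23 = 38.

23, 38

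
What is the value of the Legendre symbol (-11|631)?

1

Euler's criterion: (-11/631) ≡ 620^315 (mod 631).
620^2 ≡ 121 (mod 631)
620^4 ≡ 128 (mod 631)
620^8 ≡ 609 (mod 631)
620^16 ≡ 484 (mod 631)
620^32 ≡ 155 (mod 631)
620^64 ≡ 47 (mod 631)
620^128 ≡ 316 (mod 631)
620^256 ≡ 158 (mod 631)
620^315 = 620^(256+32+16+8+2+1) ≡ 1 (mod 631).
Result is 1, so (-11/631) = 1.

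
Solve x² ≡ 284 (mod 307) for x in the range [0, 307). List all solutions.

99, 208

Since 307 ≡ 3 (mod 4), a square root of 284 is 284^((307+1)/4) = 284^77 mod 307.
Repeated squaring: 284^2≡222, 284^4≡164, 284^8≡187, 284^16≡278, 284^32≡227, 284^64≡260 (mod 307).
284^77 = 284^(64+8+4+1) ≡ 99 (mod 307).
Check: 99² = 9801 ≡ 284 (mod 307). The two roots are 99 and 208.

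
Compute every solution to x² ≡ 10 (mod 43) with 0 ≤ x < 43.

Since 43 ≡ 3 (mod 4), a square root of 10 is 10^((43+1)/4) = 10^11 mod 43.
Repeated squaring: 10^2≡14, 10^4≡24, 10^8≡17 (mod 43).
10^11 = 10^(8+2+1) ≡ 15 (mod 43).
Check: 15² = 225 ≡ 10 (mod 43). The two roots are 15 and 28.

15, 28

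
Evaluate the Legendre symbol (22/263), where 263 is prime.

1

Euler's criterion: (22/263) ≡ 22^131 (mod 263).
22^2 ≡ 221 (mod 263)
22^4 ≡ 186 (mod 263)
22^8 ≡ 143 (mod 263)
22^16 ≡ 198 (mod 263)
22^32 ≡ 17 (mod 263)
22^64 ≡ 26 (mod 263)
22^128 ≡ 150 (mod 263)
22^131 = 22^(128+2+1) ≡ 1 (mod 263).
Result is 1, so (22/263) = 1.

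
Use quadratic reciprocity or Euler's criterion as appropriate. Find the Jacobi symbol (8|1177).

Pull out 2^3: since 1177 ≡ 1 (mod 8), (2/1177) = +1, so (2/1177)^3 = +1.
Reached (1/1177) = 1. Collecting the sign flips along the way, the symbol is +1.

1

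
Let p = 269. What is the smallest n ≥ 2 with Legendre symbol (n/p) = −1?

2

(2/269) = −1, so 2 is the smallest positive non-residue mod 269.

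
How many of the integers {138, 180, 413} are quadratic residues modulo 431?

2

(138/431) = +1 → QR.
(180/431) = +1 → QR.
(413/431) = -1 → non-residue.
Total quadratic residues among the 3: 2.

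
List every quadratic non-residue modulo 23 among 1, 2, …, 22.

Square k = 1,…,11 (k and 23−k give the same square):
1²=1, 2²=4, 3²=9, 4²=16, 5²≡2, 6²≡13, 7²≡3, 8²≡18, 9²≡12, 10²≡8, 11²≡6 (mod 23).
The residues are {1, 2, 3, 4, 6, 8, 9, 12, 13, 16, 18}; the non-residues are the remaining 11 nonzero classes.

5,7,10,11,14,15,17,19,20,21,22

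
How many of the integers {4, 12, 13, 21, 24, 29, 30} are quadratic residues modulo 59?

4

(4/59) = +1 → QR.
(12/59) = +1 → QR.
(13/59) = -1 → non-residue.
(21/59) = +1 → QR.
(24/59) = -1 → non-residue.
(29/59) = +1 → QR.
(30/59) = -1 → non-residue.
Total quadratic residues among the 7: 4.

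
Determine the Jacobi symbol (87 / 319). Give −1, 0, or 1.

Reciprocity: 87 ≡ 3 and 319 ≡ 3 (mod 4), so (87/319) = −(319/87).
Reduce top mod 87: now compute (58/87).
Pull out 2: since 87 ≡ 7 (mod 8), (2/87) = +1.
Reciprocity: 29 ≡ 1 and 87 ≡ 3 (mod 4), so (29/87) = +(87/29).
Reduce top mod 29: now compute (0/29).
Top reduces to 0: gcd > 1, so the symbol is 0.

0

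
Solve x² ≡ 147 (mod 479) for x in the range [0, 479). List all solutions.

217, 262

Since 479 ≡ 3 (mod 4), a square root of 147 is 147^((479+1)/4) = 147^120 mod 479.
Repeated squaring: 147^2≡54, 147^4≡42, 147^8≡327, 147^16≡112, 147^32≡90, 147^64≡436 (mod 479).
147^120 = 147^(64+32+16+8) ≡ 262 (mod 479).
Check: 262² = 68644 ≡ 147 (mod 479). The two roots are 217 and 262.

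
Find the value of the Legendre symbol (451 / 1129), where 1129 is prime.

Reciprocity: 451 ≡ 3 and 1129 ≡ 1 (mod 4), so (451/1129) = +(1129/451).
Reduce top mod 451: now compute (227/451).
Reciprocity: 227 ≡ 3 and 451 ≡ 3 (mod 4), so (227/451) = −(451/227).
Reduce top mod 227: now compute (224/227).
Pull out 2^5: since 227 ≡ 3 (mod 8), (2/227) = -1, so (2/227)^5 = -1.
Reciprocity: 7 ≡ 3 and 227 ≡ 3 (mod 4), so (7/227) = −(227/7).
Reduce top mod 7: now compute (3/7).
Reciprocity: 3 ≡ 3 and 7 ≡ 3 (mod 4), so (3/7) = −(7/3).
Reduce top mod 3: now compute (1/3).
Reached (1/3) = 1. Collecting the sign flips along the way, the symbol is +1.

1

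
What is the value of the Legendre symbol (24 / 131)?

Pull out 2^3: since 131 ≡ 3 (mod 8), (2/131) = -1, so (2/131)^3 = -1.
Reciprocity: 3 ≡ 3 and 131 ≡ 3 (mod 4), so (3/131) = −(131/3).
Reduce top mod 3: now compute (2/3).
Pull out 2: since 3 ≡ 3 (mod 8), (2/3) = -1.
Reached (1/3) = 1. Collecting the sign flips along the way, the symbol is -1.

-1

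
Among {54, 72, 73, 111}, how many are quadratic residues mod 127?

2

(54/127) = -1 → non-residue.
(72/127) = +1 → QR.
(73/127) = +1 → QR.
(111/127) = -1 → non-residue.
Total quadratic residues among the 4: 2.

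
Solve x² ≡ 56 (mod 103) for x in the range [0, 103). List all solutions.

46, 57

Since 103 ≡ 3 (mod 4), a square root of 56 is 56^((103+1)/4) = 56^26 mod 103.
Repeated squaring: 56^2≡46, 56^4≡56, 56^8≡46, 56^16≡56 (mod 103).
56^26 = 56^(16+8+2) ≡ 46 (mod 103).
Check: 46² = 2116 ≡ 56 (mod 103). The two roots are 46 and 57.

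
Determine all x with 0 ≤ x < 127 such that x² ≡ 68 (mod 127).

24, 103

Since 127 ≡ 3 (mod 4), a square root of 68 is 68^((127+1)/4) = 68^32 mod 127.
Repeated squaring: 68^2≡52, 68^4≡37, 68^8≡99, 68^16≡22, 68^32≡103 (mod 127).
68^32 = 68^(32) ≡ 103 (mod 127).
Check: 103² = 10609 ≡ 68 (mod 127). The two roots are 24 and 103.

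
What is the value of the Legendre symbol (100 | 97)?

1

First reduce: 100 ≡ 3 (mod 97).
Reciprocity: 3 ≡ 3 and 97 ≡ 1 (mod 4), so (3/97) = +(97/3).
Reduce top mod 3: now compute (1/3).
Reached (1/3) = 1. Collecting the sign flips along the way, the symbol is +1.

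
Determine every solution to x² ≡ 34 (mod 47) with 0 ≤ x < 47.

9, 38

Since 47 ≡ 3 (mod 4), a square root of 34 is 34^((47+1)/4) = 34^12 mod 47.
Repeated squaring: 34^2≡28, 34^4≡32, 34^8≡37 (mod 47).
34^12 = 34^(8+4) ≡ 9 (mod 47).
Check: 9² = 81 ≡ 34 (mod 47). The two roots are 9 and 38.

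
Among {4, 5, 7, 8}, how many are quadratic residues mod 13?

(4/13) = +1 → QR.
(5/13) = -1 → non-residue.
(7/13) = -1 → non-residue.
(8/13) = -1 → non-residue.
Total quadratic residues among the 4: 1.

1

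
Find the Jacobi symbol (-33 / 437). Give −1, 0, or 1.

1

First reduce: -33 ≡ 404 (mod 437).
Pull out 2^2: since 437 ≡ 5 (mod 8), (2/437) = -1, so (2/437)^2 = +1.
Reciprocity: 101 ≡ 1 and 437 ≡ 1 (mod 4), so (101/437) = +(437/101).
Reduce top mod 101: now compute (33/101).
Reciprocity: 33 ≡ 1 and 101 ≡ 1 (mod 4), so (33/101) = +(101/33).
Reduce top mod 33: now compute (2/33).
Pull out 2: since 33 ≡ 1 (mod 8), (2/33) = +1.
Reached (1/33) = 1. Collecting the sign flips along the way, the symbol is +1.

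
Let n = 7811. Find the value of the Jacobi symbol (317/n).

-1

Reciprocity: 317 ≡ 1 and 7811 ≡ 3 (mod 4), so (317/7811) = +(7811/317).
Reduce top mod 317: now compute (203/317).
Reciprocity: 203 ≡ 3 and 317 ≡ 1 (mod 4), so (203/317) = +(317/203).
Reduce top mod 203: now compute (114/203).
Pull out 2: since 203 ≡ 3 (mod 8), (2/203) = -1.
Reciprocity: 57 ≡ 1 and 203 ≡ 3 (mod 4), so (57/203) = +(203/57).
Reduce top mod 57: now compute (32/57).
Pull out 2^5: since 57 ≡ 1 (mod 8), (2/57) = +1, so (2/57)^5 = +1.
Reached (1/57) = 1. Collecting the sign flips along the way, the symbol is -1.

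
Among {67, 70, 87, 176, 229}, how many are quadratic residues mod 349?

3

(67/349) = +1 → QR.
(70/349) = +1 → QR.
(87/349) = +1 → QR.
(176/349) = -1 → non-residue.
(229/349) = -1 → non-residue.
Total quadratic residues among the 5: 3.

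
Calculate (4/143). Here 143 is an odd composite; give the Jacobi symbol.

Pull out 2^2: since 143 ≡ 7 (mod 8), (2/143) = +1, so (2/143)^2 = +1.
Reached (1/143) = 1. Collecting the sign flips along the way, the symbol is +1.

1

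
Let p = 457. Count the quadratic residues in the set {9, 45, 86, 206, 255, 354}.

(9/457) = +1 → QR.
(45/457) = -1 → non-residue.
(86/457) = -1 → non-residue.
(206/457) = -1 → non-residue.
(255/457) = -1 → non-residue.
(354/457) = -1 → non-residue.
Total quadratic residues among the 6: 1.

1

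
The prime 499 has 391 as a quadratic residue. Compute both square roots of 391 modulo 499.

177, 322

Since 499 ≡ 3 (mod 4), a square root of 391 is 391^((499+1)/4) = 391^125 mod 499.
Repeated squaring: 391^2≡187, 391^4≡39, 391^8≡24, 391^16≡77, 391^32≡440, 391^64≡487 (mod 499).
391^125 = 391^(64+32+16+8+4+1) ≡ 177 (mod 499).
Check: 177² = 31329 ≡ 391 (mod 499). The two roots are 177 and 322.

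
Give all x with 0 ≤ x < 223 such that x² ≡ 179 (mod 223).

Since 223 ≡ 3 (mod 4), a square root of 179 is 179^((223+1)/4) = 179^56 mod 223.
Repeated squaring: 179^2≡152, 179^4≡135, 179^8≡162, 179^16≡153, 179^32≡217 (mod 223).
179^56 = 179^(32+16+8) ≡ 25 (mod 223).
Check: 25² = 625 ≡ 179 (mod 223). The two roots are 25 and 198.

25, 198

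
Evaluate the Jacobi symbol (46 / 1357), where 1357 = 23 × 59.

0

Pull out 2: since 1357 ≡ 5 (mod 8), (2/1357) = -1.
Reciprocity: 23 ≡ 3 and 1357 ≡ 1 (mod 4), so (23/1357) = +(1357/23).
Reduce top mod 23: now compute (0/23).
Top reduces to 0: gcd > 1, so the symbol is 0.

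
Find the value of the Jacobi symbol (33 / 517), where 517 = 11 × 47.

0

Reciprocity: 33 ≡ 1 and 517 ≡ 1 (mod 4), so (33/517) = +(517/33).
Reduce top mod 33: now compute (22/33).
Pull out 2: since 33 ≡ 1 (mod 8), (2/33) = +1.
Reciprocity: 11 ≡ 3 and 33 ≡ 1 (mod 4), so (11/33) = +(33/11).
Reduce top mod 11: now compute (0/11).
Top reduces to 0: gcd > 1, so the symbol is 0.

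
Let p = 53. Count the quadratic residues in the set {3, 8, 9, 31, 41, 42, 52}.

(3/53) = -1 → non-residue.
(8/53) = -1 → non-residue.
(9/53) = +1 → QR.
(31/53) = -1 → non-residue.
(41/53) = -1 → non-residue.
(42/53) = +1 → QR.
(52/53) = +1 → QR.
Total quadratic residues among the 7: 3.

3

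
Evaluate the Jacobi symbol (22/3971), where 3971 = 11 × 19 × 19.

0

Pull out 2: since 3971 ≡ 3 (mod 8), (2/3971) = -1.
Reciprocity: 11 ≡ 3 and 3971 ≡ 3 (mod 4), so (11/3971) = −(3971/11).
Reduce top mod 11: now compute (0/11).
Top reduces to 0: gcd > 1, so the symbol is 0.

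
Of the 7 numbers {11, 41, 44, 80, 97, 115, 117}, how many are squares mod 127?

(11/127) = +1 → QR.
(41/127) = +1 → QR.
(44/127) = +1 → QR.
(80/127) = -1 → non-residue.
(97/127) = -1 → non-residue.
(115/127) = +1 → QR.
(117/127) = +1 → QR.
Total quadratic residues among the 7: 5.

5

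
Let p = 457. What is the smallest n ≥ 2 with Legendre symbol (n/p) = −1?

(2/457) = +1, so 2 is a residue.
(3/457) = +1, so 3 is a residue.
(4/457) = +1, so 4 is a residue.
(5/457) = −1, so 5 is the smallest positive non-residue mod 457.

5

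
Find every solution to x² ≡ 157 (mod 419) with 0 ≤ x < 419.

Since 419 ≡ 3 (mod 4), a square root of 157 is 157^((419+1)/4) = 157^105 mod 419.
Repeated squaring: 157^2≡347, 157^4≡156, 157^8≡34, 157^16≡318, 157^32≡145, 157^64≡75 (mod 419).
157^105 = 157^(64+32+8+1) ≡ 395 (mod 419).
Check: 395² = 156025 ≡ 157 (mod 419). The two roots are 24 and 395.

24, 395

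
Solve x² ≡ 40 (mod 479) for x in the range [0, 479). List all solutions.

85, 394

Since 479 ≡ 3 (mod 4), a square root of 40 is 40^((479+1)/4) = 40^120 mod 479.
Repeated squaring: 40^2≡163, 40^4≡224, 40^8≡360, 40^16≡270, 40^32≡92, 40^64≡321 (mod 479).
40^120 = 40^(64+32+16+8) ≡ 394 (mod 479).
Check: 394² = 155236 ≡ 40 (mod 479). The two roots are 85 and 394.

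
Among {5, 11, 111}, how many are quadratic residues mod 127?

1

(5/127) = -1 → non-residue.
(11/127) = +1 → QR.
(111/127) = -1 → non-residue.
Total quadratic residues among the 3: 1.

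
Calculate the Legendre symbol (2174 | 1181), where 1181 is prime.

Euler's criterion: (2174/1181) ≡ 993^590 (mod 1181).
993^2 ≡ 1095 (mod 1181)
993^4 ≡ 310 (mod 1181)
993^8 ≡ 439 (mod 1181)
993^16 ≡ 218 (mod 1181)
993^32 ≡ 284 (mod 1181)
993^64 ≡ 348 (mod 1181)
993^128 ≡ 642 (mod 1181)
993^256 ≡ 1176 (mod 1181)
993^512 ≡ 25 (mod 1181)
993^590 = 993^(512+64+8+4+2) ≡ 1 (mod 1181).
Result is 1, so (2174/1181) = 1.

1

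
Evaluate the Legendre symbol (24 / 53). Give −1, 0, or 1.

1

Euler's criterion: (24/53) ≡ 24^26 (mod 53).
24^2 ≡ 46 (mod 53)
24^4 ≡ 49 (mod 53)
24^8 ≡ 16 (mod 53)
24^16 ≡ 44 (mod 53)
24^26 = 24^(16+8+2) ≡ 1 (mod 53).
Result is 1, so (24/53) = 1.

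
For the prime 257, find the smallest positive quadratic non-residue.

(2/257) = +1, so 2 is a residue.
(3/257) = −1, so 3 is the smallest positive non-residue mod 257.

3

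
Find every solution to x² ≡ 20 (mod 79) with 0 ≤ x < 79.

Since 79 ≡ 3 (mod 4), a square root of 20 is 20^((79+1)/4) = 20^20 mod 79.
Repeated squaring: 20^2≡5, 20^4≡25, 20^8≡72, 20^16≡49 (mod 79).
20^20 = 20^(16+4) ≡ 40 (mod 79).
Check: 40² = 1600 ≡ 20 (mod 79). The two roots are 39 and 40.

39, 40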